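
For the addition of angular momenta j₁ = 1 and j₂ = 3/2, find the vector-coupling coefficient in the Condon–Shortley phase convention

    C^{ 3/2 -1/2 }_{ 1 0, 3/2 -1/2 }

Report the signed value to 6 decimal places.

+√(1/15) = +0.258199

√[4·1!1!2!/5! · 1!1!1!2!1!2!] = √(4/15)
  +(−1)^0/∏(0,1,1,1,0,1)! = 1  (running 1)
  +(−1)^1/∏(1,0,0,0,1,2)! = -1/2  (running 1/2)
⟨..|..⟩ = √(4/15)·(1/2) = +0.258199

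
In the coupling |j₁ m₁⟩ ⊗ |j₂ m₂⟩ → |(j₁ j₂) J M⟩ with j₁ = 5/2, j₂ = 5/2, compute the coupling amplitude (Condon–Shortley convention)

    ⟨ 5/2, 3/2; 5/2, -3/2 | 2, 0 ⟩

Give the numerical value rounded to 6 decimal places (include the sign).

+0.109109  (= +√(1/84))

j₁+j₂−J=3  J+j₁−j₂=2  J−j₁+j₂=2  j₁+j₂+J+1=8
(j₁±m₁, j₂±m₂, J±M) = (4,1,1,4,2,2)
P² = 48/7
sum k=0..1:
  [0] +1/6 = 1/6
  [1] −1/8 = -1/8
S = 1/24
C² = P²·S² = 1/84 ; C = +0.109109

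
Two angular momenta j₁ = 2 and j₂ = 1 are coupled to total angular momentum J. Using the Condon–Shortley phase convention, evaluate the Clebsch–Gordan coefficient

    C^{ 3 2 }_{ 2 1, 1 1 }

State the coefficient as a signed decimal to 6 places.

√[7·0!4!2!/7! · 3!1!2!0!5!1!] = √(96)
  +(−1)^0/∏(0,0,1,2,3,0)! = 1/12  (running 1/12)
⟨..|..⟩ = √(96)·(1/12) = +0.816497

+√(2/3) = +0.816497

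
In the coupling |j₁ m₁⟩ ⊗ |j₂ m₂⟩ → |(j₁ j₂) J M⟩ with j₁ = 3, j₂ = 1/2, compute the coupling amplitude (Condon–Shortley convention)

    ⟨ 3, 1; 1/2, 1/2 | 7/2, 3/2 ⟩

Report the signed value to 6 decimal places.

j₁+j₂−J=0  J+j₁−j₂=6  J−j₁+j₂=1  j₁+j₂+J+1=8
(j₁±m₁, j₂±m₂, J±M) = (4,2,1,0,5,2)
P² = 11520/7
sum k=0..0:
  [0] +1/48 = 1/48
S = 1/48
C² = P²·S² = 5/7 ; C = +0.845154

+√(5/7) = +0.845154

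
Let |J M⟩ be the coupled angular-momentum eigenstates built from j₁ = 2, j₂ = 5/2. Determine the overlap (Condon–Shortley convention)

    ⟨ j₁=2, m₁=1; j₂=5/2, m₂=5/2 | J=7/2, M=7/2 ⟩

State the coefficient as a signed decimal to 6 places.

√[8·1!3!4!/9! · 3!1!5!0!7!0!] = √(11520)
  +(−1)^1/∏(1,0,0,4,3,0)! = -1/144  (running -1/144)
⟨..|..⟩ = √(11520)·(-1/144) = -0.745356

−√(5/9) = -0.745356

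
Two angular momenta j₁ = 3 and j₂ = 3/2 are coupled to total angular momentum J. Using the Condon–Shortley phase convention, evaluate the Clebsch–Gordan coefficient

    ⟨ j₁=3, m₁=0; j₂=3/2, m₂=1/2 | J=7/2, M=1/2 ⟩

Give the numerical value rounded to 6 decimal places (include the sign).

-0.308607

triangle: 1!·5!·2!/9! = 240/362880
(j±m)!: 3!·3!·2!·1!·4!·3! = 10368
prefactor² = (2J+1)·Δ·N² = 384/7
  k=0: +1/(0!·1!·3!·2!·2!·0!) = 1/24
  k=1: −1/(1!·0!·2!·1!·3!·1!) = -1/12
Σ = -1/24  ⇒  CG² = 384/7·(-1/24)² = 2/21
CG = −√(2/21) = -0.308607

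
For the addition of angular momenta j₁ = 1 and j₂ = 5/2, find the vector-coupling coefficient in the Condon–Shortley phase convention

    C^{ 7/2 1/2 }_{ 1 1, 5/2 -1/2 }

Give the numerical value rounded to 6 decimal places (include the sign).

+√(2/7) = +0.534522

j₁+j₂−J=0  J+j₁−j₂=2  J−j₁+j₂=5  j₁+j₂+J+1=8
(j₁±m₁, j₂±m₂, J±M) = (2,0,2,3,4,3)
P² = 1152/7
sum k=0..0:
  [0] +1/24 = 1/24
S = 1/24
C² = P²·S² = 2/7 ; C = +0.534522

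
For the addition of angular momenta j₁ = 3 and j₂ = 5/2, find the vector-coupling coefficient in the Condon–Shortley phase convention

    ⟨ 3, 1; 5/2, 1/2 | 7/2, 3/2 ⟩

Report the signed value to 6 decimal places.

j₁+j₂−J=2  J+j₁−j₂=4  J−j₁+j₂=3  j₁+j₂+J+1=10
(j₁±m₁, j₂±m₂, J±M) = (4,2,3,2,5,2)
P² = 3072/35
sum k=0..2:
  [0] +1/48 = 1/48
  [1] −1/12 = -1/12
  [2] +1/96 = 1/96
S = -5/96
C² = P²·S² = 5/21 ; C = -0.487950

-0.487950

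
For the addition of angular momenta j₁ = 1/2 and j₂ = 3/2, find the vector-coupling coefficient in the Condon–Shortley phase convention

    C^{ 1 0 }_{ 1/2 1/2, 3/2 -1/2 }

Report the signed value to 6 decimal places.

+√(1/2) = +0.707107

j₁+j₂−J=1  J+j₁−j₂=0  J−j₁+j₂=2  j₁+j₂+J+1=4
(j₁±m₁, j₂±m₂, J±M) = (1,0,1,2,1,1)
P² = 1/2
sum k=0..0:
  [0] +1/1 = 1
S = 1
C² = P²·S² = 1/2 ; C = +0.707107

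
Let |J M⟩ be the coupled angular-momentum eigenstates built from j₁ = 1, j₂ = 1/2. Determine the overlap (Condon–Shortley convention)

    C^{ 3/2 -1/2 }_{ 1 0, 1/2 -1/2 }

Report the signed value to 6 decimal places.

+0.816497

√[4·0!2!1!/4! · 1!1!0!1!1!2!] = √(2/3)
  +(−1)^0/∏(0,0,1,0,1,1)! = 1  (running 1)
⟨..|..⟩ = √(2/3)·(1) = +0.816497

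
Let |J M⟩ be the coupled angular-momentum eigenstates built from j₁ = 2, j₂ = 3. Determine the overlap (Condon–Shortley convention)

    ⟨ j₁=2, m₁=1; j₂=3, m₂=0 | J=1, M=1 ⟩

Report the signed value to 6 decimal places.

triangle: 4!·0!·2!/7! = 48/5040
(j±m)!: 3!·1!·3!·3!·2!·0! = 432
prefactor² = (2J+1)·Δ·N² = 432/35
  k=1: −1/(1!·3!·0!·2!·0!·0!) = -1/12
Σ = -1/12  ⇒  CG² = 432/35·(-1/12)² = 3/35
CG = −√(3/35) = -0.292770

-0.292770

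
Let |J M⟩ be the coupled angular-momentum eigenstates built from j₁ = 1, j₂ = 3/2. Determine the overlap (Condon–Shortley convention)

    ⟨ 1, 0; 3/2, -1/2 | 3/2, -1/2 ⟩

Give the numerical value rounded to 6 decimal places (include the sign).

+√(1/15) ≈ +0.258199

√[4·1!1!2!/5! · 1!1!1!2!1!2!] = √(4/15)
  +(−1)^0/∏(0,1,1,1,0,1)! = 1  (running 1)
  +(−1)^1/∏(1,0,0,0,1,2)! = -1/2  (running 1/2)
⟨..|..⟩ = √(4/15)·(1/2) = +0.258199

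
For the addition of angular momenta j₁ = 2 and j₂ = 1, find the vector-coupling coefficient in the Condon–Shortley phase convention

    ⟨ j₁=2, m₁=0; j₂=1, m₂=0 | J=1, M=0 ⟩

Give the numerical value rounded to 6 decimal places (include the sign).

triangle: 2!*2!*0!/5! = 4/120
(j±m)!: 2!*2!*1!*1!*1!*1! = 4
prefactor² = (2J+1)*Δ*N² = 2/5
  k=1: −1/(1!*1!*1!*0!*1!*0!) = -1
Σ = -1  ⇒  CG² = 2/5*(-1)² = 2/5
CG = −√(2/5) = -0.632456

−√(2/5) = -0.632456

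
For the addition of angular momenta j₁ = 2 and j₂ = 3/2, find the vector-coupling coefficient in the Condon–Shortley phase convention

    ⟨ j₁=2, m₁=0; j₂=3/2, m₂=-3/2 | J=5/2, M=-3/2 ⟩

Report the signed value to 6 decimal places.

+√(18/35) = +0.717137

triangle: 1!·3!·2!/7! = 12/5040
(j±m)!: 2!·2!·0!·3!·1!·4! = 576
prefactor² = (2J+1)·Δ·N² = 288/35
  k=0: +1/(0!·1!·2!·0!·1!·2!) = 1/4
Σ = 1/4  ⇒  CG² = 288/35·1/4² = 18/35
CG = +√(18/35) = +0.717137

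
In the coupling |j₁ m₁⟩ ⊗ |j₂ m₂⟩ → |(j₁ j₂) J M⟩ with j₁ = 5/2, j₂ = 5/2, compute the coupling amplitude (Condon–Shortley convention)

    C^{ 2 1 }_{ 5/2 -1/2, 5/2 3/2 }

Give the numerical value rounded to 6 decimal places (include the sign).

+√(1/7) = +0.377964

j₁+j₂−J=3  J+j₁−j₂=2  J−j₁+j₂=2  j₁+j₂+J+1=8
(j₁±m₁, j₂±m₂, J±M) = (2,3,4,1,3,1)
P² = 36/7
sum k=2..3:
  [2] +1/4 = 1/4
  [3] −1/12 = -1/12
S = 1/6
C² = P²·S² = 1/7 ; C = +0.377964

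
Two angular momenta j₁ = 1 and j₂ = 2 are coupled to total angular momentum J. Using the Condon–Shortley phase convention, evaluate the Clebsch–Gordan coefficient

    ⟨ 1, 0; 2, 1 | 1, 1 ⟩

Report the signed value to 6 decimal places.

√[3·2!0!2!/5! · 1!1!3!1!2!0!] = √(6/5)
  +(−1)^1/∏(1,1,0,2,0,0)! = -1/2  (running -1/2)
⟨..|..⟩ = √(6/5)·(-1/2) = -0.547723

−√(3/10) = -0.547723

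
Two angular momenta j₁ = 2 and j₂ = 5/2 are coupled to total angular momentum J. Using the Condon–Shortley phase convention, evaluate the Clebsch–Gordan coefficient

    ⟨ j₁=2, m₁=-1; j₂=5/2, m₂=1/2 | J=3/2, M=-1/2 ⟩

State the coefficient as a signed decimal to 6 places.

+0.487950

√[4·3!1!2!/7! · 1!3!3!2!1!2!] = √(48/35)
  +(−1)^2/∏(2,1,1,1,0,1)! = 1/2  (running 1/2)
  +(−1)^3/∏(3,0,0,0,1,2)! = -1/12  (running 5/12)
⟨..|..⟩ = √(48/35)·(5/12) = +0.487950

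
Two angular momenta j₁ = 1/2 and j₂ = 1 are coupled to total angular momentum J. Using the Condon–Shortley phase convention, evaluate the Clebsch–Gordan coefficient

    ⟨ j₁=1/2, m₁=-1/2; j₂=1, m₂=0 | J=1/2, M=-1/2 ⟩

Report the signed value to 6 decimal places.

j₁+j₂−J=1  J+j₁−j₂=0  J−j₁+j₂=1  j₁+j₂+J+1=3
(j₁±m₁, j₂±m₂, J±M) = (0,1,1,1,0,1)
P² = 1/3
sum k=1..1:
  [1] −1/1 = -1
S = -1
C² = P²·S² = 1/3 ; C = -0.577350

-0.577350  (= −√(1/3))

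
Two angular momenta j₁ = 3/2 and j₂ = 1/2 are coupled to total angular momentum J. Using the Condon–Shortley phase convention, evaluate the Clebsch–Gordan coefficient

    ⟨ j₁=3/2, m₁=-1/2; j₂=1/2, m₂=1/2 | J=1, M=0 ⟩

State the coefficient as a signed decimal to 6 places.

√[3·1!2!0!/4! · 1!2!1!0!1!1!] = √(1/2)
  +(−1)^1/∏(1,0,1,0,1,0)! = -1  (running -1)
⟨..|..⟩ = √(1/2)·(-1) = -0.707107

−√(1/2) ≈ -0.707107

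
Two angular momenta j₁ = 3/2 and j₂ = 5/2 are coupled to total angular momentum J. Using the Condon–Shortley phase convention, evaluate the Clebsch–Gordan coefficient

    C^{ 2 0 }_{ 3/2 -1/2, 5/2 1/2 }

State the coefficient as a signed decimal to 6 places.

−√(1/14) = -0.267261

triangle: 2!×1!×3!/7! = 12/5040
(j±m)!: 1!×2!×3!×2!×2!×2! = 96
prefactor² = (2J+1)×Δ×N² = 8/7
  k=1: −1/(1!×1!×1!×2!×0!×1!) = -1/2
  k=2: +1/(2!×0!×0!×1!×1!×2!) = 1/4
Σ = -1/4  ⇒  CG² = 8/7×(-1/4)² = 1/14
CG = −√(1/14) = -0.267261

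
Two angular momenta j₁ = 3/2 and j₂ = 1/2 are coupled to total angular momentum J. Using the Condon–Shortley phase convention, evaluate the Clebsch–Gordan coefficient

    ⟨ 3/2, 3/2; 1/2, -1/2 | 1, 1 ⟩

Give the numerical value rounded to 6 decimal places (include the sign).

√[3·1!2!0!/4! · 3!0!0!1!2!0!] = √(3)
  +(−1)^0/∏(0,1,0,0,2,0)! = 1/2  (running 1/2)
⟨..|..⟩ = √(3)·(1/2) = +0.866025

+√(3/4) = +0.866025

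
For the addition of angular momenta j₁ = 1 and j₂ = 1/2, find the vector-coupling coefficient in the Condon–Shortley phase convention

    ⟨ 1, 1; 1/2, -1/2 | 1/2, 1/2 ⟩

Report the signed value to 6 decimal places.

triangle: 1!×1!×0!/3! = 1/6
(j±m)!: 2!×0!×0!×1!×1!×0! = 2
prefactor² = (2J+1)×Δ×N² = 2/3
  k=0: +1/(0!×1!×0!×0!×1!×0!) = 1
Σ = 1  ⇒  CG² = 2/3×1² = 2/3
CG = +√(2/3) = +0.816497

+√(2/3) = +0.816497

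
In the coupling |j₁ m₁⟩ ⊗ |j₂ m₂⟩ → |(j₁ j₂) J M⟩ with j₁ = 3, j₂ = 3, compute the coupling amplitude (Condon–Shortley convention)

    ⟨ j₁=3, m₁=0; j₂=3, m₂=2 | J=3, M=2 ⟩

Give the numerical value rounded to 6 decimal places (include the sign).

+√(1/6) = +0.408248

√[7·3!3!3!/10! · 3!3!5!1!5!1!] = √(216)
  +(−1)^2/∏(2,1,1,3,2,0)! = 1/24  (running 1/24)
  +(−1)^3/∏(3,0,0,2,3,1)! = -1/72  (running 1/36)
⟨..|..⟩ = √(216)·(1/36) = +0.408248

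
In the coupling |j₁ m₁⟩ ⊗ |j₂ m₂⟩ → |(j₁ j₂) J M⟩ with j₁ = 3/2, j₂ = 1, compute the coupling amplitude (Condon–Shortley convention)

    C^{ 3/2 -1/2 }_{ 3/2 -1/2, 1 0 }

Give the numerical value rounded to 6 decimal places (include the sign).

√[4·1!2!1!/5! · 1!2!1!1!1!2!] = √(4/15)
  +(−1)^0/∏(0,1,2,1,0,0)! = 1/2  (running 1/2)
  +(−1)^1/∏(1,0,1,0,1,1)! = -1  (running -1/2)
⟨..|..⟩ = √(4/15)·(-1/2) = -0.258199

−√(1/15) = -0.258199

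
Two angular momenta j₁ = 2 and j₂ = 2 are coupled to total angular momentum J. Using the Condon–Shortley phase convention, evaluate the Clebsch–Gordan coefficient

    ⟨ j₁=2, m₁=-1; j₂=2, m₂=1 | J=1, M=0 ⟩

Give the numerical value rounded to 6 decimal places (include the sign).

+√(1/10) ≈ +0.316228

√[3·3!1!1!/6! · 1!3!3!1!1!1!] = √(9/10)
  +(−1)^2/∏(2,1,1,1,0,0)! = 1/2  (running 1/2)
  +(−1)^3/∏(3,0,0,0,1,1)! = -1/6  (running 1/3)
⟨..|..⟩ = √(9/10)·(1/3) = +0.316228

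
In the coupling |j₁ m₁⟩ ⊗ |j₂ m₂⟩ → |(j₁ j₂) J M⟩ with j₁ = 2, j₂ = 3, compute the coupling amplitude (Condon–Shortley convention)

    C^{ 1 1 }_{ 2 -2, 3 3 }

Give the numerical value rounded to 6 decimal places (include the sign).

j₁+j₂−J=4  J+j₁−j₂=0  J−j₁+j₂=2  j₁+j₂+J+1=7
(j₁±m₁, j₂±m₂, J±M) = (0,4,6,0,2,0)
P² = 6912/7
sum k=4..4:
  [4] +1/48 = 1/48
S = 1/48
C² = P²·S² = 3/7 ; C = +0.654654

+√(3/7) ≈ +0.654654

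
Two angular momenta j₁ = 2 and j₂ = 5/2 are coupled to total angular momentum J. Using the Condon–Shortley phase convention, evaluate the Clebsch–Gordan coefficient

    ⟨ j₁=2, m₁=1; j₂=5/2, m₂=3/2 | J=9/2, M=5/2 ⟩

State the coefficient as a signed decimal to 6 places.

+√(5/9) = +0.745356

triangle: 0!·4!·5!/10! = 2880/3628800
(j±m)!: 3!·1!·4!·1!·7!·2! = 1451520
prefactor² = (2J+1)·Δ·N² = 11520
  k=0: +1/(0!·0!·1!·4!·3!·1!) = 1/144
Σ = 1/144  ⇒  CG² = 11520·1/144² = 5/9
CG = +√(5/9) = +0.745356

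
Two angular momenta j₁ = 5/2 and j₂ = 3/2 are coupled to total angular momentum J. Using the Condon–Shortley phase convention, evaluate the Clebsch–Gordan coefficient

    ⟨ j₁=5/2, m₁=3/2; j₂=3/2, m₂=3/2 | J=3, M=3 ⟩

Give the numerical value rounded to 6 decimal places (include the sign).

−√(3/8) = -0.612372

√[7·1!4!2!/8! · 4!1!3!0!6!0!] = √(864)
  +(−1)^1/∏(1,0,0,2,4,0)! = -1/48  (running -1/48)
⟨..|..⟩ = √(864)·(-1/48) = -0.612372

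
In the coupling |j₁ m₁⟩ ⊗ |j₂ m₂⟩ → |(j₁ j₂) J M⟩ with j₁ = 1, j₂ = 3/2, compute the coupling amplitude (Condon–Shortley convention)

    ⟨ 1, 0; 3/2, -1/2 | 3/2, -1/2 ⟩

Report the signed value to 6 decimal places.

+√(1/15) ≈ +0.258199

√[4·1!1!2!/5! · 1!1!1!2!1!2!] = √(4/15)
  +(−1)^0/∏(0,1,1,1,0,1)! = 1  (running 1)
  +(−1)^1/∏(1,0,0,0,1,2)! = -1/2  (running 1/2)
⟨..|..⟩ = √(4/15)·(1/2) = +0.258199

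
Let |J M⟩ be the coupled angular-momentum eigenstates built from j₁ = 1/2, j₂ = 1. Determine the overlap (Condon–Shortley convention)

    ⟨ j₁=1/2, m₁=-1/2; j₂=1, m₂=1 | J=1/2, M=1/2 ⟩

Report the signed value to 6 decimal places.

j₁+j₂−J=1  J+j₁−j₂=0  J−j₁+j₂=1  j₁+j₂+J+1=3
(j₁±m₁, j₂±m₂, J±M) = (0,1,2,0,1,0)
P² = 2/3
sum k=1..1:
  [1] −1/1 = -1
S = -1
C² = P²·S² = 2/3 ; C = -0.816497

−√(2/3) ≈ -0.816497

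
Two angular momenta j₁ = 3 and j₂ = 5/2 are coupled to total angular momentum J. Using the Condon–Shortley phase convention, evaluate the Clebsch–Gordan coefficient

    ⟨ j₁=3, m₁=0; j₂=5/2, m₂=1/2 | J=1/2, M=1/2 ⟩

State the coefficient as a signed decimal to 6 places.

-0.377964  (= −√(1/7))

√[2·5!1!0!/7! · 3!3!3!2!1!0!] = √(144/7)
  +(−1)^3/∏(3,2,0,0,1,0)! = -1/12  (running -1/12)
⟨..|..⟩ = √(144/7)·(-1/12) = -0.377964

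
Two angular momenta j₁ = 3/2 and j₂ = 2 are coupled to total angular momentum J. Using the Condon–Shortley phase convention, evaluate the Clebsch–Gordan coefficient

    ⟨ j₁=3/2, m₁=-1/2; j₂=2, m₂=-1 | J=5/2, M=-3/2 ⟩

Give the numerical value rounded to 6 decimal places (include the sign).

j₁+j₂−J=1  J+j₁−j₂=2  J−j₁+j₂=3  j₁+j₂+J+1=7
(j₁±m₁, j₂±m₂, J±M) = (1,2,1,3,1,4)
P² = 144/35
sum k=0..1:
  [0] +1/4 = 1/4
  [1] −1/6 = -1/6
S = 1/12
C² = P²·S² = 1/35 ; C = +0.169031

+√(1/35) ≈ +0.169031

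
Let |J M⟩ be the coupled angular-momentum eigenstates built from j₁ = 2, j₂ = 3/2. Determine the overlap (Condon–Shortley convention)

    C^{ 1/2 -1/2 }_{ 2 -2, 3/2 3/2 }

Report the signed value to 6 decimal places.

j₁+j₂−J=3  J+j₁−j₂=1  J−j₁+j₂=0  j₁+j₂+J+1=5
(j₁±m₁, j₂±m₂, J±M) = (0,4,3,0,0,1)
P² = 72/5
sum k=3..3:
  [3] −1/6 = -1/6
S = -1/6
C² = P²·S² = 2/5 ; C = -0.632456

-0.632456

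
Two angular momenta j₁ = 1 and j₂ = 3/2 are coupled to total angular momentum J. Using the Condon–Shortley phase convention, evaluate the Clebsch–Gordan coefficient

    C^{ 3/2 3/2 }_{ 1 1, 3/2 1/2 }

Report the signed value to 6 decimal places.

+0.632456

√[4·1!1!2!/5! · 2!0!2!1!3!0!] = √(8/5)
  +(−1)^0/∏(0,1,0,2,1,0)! = 1/2  (running 1/2)
⟨..|..⟩ = √(8/5)·(1/2) = +0.632456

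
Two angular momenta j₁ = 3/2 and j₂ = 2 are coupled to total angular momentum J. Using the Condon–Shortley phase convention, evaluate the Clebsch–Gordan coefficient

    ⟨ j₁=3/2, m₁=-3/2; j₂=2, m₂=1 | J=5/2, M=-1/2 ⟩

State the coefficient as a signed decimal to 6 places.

−√(27/70) ≈ -0.621059

√[6·1!2!3!/7! · 0!3!3!1!2!3!] = √(216/35)
  +(−1)^1/∏(1,0,2,2,0,1)! = -1/4  (running -1/4)
⟨..|..⟩ = √(216/35)·(-1/4) = -0.621059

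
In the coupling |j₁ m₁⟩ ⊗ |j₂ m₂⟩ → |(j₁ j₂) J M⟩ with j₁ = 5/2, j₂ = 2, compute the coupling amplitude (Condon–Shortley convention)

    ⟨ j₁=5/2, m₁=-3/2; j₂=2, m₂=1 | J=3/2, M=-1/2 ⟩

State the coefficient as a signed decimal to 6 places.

+√(2/105) ≈ +0.138013

triangle: 3!*2!*1!/7! = 12/5040
(j±m)!: 1!*4!*3!*1!*1!*2! = 288
prefactor² = (2J+1)*Δ*N² = 96/35
  k=2: +1/(2!*1!*2!*1!*0!*0!) = 1/4
  k=3: −1/(3!*0!*1!*0!*1!*1!) = -1/6
Σ = 1/12  ⇒  CG² = 96/35*1/12² = 2/105
CG = +√(2/105) = +0.138013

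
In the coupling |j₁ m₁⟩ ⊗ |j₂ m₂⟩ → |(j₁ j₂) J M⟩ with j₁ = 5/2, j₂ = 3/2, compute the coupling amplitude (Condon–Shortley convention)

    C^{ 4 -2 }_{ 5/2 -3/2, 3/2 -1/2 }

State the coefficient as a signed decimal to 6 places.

+√(15/28) = +0.731925

√[9·0!5!3!/9! · 1!4!1!2!2!6!] = √(8640/7)
  +(−1)^0/∏(0,0,4,1,1,2)! = 1/48  (running 1/48)
⟨..|..⟩ = √(8640/7)·(1/48) = +0.731925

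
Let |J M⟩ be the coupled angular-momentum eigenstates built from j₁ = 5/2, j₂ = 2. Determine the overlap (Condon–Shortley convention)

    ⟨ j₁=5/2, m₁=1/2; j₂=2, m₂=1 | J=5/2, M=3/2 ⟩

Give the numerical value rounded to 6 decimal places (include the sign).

√[6·2!3!2!/8! · 3!2!3!1!4!1!] = √(216/35)
  +(−1)^1/∏(1,1,1,2,2,0)! = -1/4  (running -1/4)
  +(−1)^2/∏(2,0,0,1,3,1)! = 1/12  (running -1/6)
⟨..|..⟩ = √(216/35)·(-1/6) = -0.414039

−√(6/35) = -0.414039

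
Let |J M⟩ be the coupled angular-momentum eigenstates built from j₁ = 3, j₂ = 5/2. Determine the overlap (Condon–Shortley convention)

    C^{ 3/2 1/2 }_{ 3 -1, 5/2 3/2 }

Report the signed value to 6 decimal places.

√[4·4!2!1!/8! · 2!4!4!1!2!1!] = √(384/35)
  +(−1)^3/∏(3,1,1,1,1,0)! = -1/6  (running -1/6)
  +(−1)^4/∏(4,0,0,0,2,1)! = 1/48  (running -7/48)
⟨..|..⟩ = √(384/35)·(-7/48) = -0.483046

-0.483046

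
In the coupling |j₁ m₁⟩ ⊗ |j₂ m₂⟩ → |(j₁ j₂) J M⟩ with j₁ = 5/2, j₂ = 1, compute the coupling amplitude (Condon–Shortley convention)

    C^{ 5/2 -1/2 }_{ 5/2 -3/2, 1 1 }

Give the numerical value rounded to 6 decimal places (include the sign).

−√(16/35) = -0.676123

triangle: 1!×4!×1!/7! = 24/5040
(j±m)!: 1!×4!×2!×0!×2!×3! = 576
prefactor² = (2J+1)×Δ×N² = 576/35
  k=1: −1/(1!×0!×3!×1!×1!×0!) = -1/6
Σ = -1/6  ⇒  CG² = 576/35×(-1/6)² = 16/35
CG = −√(16/35) = -0.676123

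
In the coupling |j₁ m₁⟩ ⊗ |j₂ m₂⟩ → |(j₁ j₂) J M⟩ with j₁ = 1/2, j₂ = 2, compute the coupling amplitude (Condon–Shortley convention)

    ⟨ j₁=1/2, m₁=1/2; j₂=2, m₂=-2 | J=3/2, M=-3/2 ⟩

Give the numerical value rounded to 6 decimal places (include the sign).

√[4·1!0!3!/5! · 1!0!0!4!0!3!] = √(144/5)
  +(−1)^0/∏(0,1,0,0,0,3)! = 1/6  (running 1/6)
⟨..|..⟩ = √(144/5)·(1/6) = +0.894427

+√(4/5) = +0.894427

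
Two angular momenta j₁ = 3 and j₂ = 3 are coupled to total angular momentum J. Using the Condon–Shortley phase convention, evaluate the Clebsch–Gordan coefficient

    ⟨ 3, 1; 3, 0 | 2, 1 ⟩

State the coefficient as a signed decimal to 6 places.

√[5·4!2!2!/9! · 4!2!3!3!3!1!] = √(96/7)
  +(−1)^1/∏(1,3,1,2,1,0)! = -1/12  (running -1/12)
  +(−1)^2/∏(2,2,0,1,2,1)! = 1/8  (running 1/24)
⟨..|..⟩ = √(96/7)·(1/24) = +0.154303

+0.154303  (= +√(1/42))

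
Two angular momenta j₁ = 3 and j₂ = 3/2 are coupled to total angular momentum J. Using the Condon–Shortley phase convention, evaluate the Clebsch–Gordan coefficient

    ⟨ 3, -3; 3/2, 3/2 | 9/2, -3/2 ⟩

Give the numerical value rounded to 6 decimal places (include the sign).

√[10·0!6!3!/10! · 0!6!3!0!3!6!] = √(1555200/7)
  +(−1)^0/∏(0,0,6,3,0,0)! = 1/4320  (running 1/4320)
⟨..|..⟩ = √(1555200/7)·(1/4320) = +0.109109

+0.109109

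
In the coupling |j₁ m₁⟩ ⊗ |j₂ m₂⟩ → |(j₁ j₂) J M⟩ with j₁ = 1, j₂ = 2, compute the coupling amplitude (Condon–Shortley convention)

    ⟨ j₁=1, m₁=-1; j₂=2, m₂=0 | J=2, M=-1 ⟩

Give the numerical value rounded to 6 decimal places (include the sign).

−√(1/2) ≈ -0.707107

j₁+j₂−J=1  J+j₁−j₂=1  J−j₁+j₂=3  j₁+j₂+J+1=6
(j₁±m₁, j₂±m₂, J±M) = (0,2,2,2,1,3)
P² = 2
sum k=1..1:
  [1] −1/2 = -1/2
S = -1/2
C² = P²·S² = 1/2 ; C = -0.707107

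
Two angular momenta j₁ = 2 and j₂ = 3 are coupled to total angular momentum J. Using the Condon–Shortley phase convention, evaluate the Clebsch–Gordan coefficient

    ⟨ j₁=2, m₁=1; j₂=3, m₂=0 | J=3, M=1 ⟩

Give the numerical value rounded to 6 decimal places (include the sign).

√[7·2!2!4!/9! · 3!1!3!3!4!2!] = √(96/5)
  +(−1)^0/∏(0,2,1,3,1,1)! = 1/12  (running 1/12)
  +(−1)^1/∏(1,1,0,2,2,2)! = -1/8  (running -1/24)
⟨..|..⟩ = √(96/5)·(-1/24) = -0.182574

-0.182574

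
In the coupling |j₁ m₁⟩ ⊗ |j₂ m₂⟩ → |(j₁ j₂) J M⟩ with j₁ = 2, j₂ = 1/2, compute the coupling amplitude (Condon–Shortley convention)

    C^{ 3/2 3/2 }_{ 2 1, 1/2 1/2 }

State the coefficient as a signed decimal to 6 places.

-0.447214  (= −√(1/5))

triangle: 1!×3!×0!/5! = 6/120
(j±m)!: 3!×1!×1!×0!×3!×0! = 36
prefactor² = (2J+1)×Δ×N² = 36/5
  k=1: −1/(1!×0!×0!×0!×3!×0!) = -1/6
Σ = -1/6  ⇒  CG² = 36/5×(-1/6)² = 1/5
CG = −√(1/5) = -0.447214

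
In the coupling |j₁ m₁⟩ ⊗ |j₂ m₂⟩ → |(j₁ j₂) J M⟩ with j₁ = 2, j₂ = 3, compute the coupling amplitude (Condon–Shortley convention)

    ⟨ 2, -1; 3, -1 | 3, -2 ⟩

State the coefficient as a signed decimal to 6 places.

√[7·2!2!4!/9! · 1!3!2!4!1!5!] = √(64)
  +(−1)^1/∏(1,1,2,1,0,3)! = -1/12  (running -1/12)
  +(−1)^2/∏(2,0,1,0,1,4)! = 1/48  (running -1/16)
⟨..|..⟩ = √(64)·(-1/16) = -0.500000

−√(1/4) = -0.500000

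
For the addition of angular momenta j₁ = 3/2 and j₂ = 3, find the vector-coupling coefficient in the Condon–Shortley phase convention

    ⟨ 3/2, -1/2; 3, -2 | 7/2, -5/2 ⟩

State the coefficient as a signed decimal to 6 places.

+√(1/7) = +0.377964

triangle: 1!·2!·5!/9! = 240/362880
(j±m)!: 1!·2!·1!·5!·1!·6! = 172800
prefactor² = (2J+1)·Δ·N² = 6400/7
  k=0: +1/(0!·1!·2!·1!·0!·4!) = 1/48
  k=1: −1/(1!·0!·1!·0!·1!·5!) = -1/120
Σ = 1/80  ⇒  CG² = 6400/7·1/80² = 1/7
CG = +√(1/7) = +0.377964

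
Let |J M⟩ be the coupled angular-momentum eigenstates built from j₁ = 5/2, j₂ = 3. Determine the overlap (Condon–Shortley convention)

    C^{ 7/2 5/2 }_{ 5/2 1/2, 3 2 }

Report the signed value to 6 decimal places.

-0.178174

triangle: 2!·3!·4!/10! = 288/3628800
(j±m)!: 3!·2!·5!·1!·6!·1! = 1036800
prefactor² = (2J+1)·Δ·N² = 4608/7
  k=1: −1/(1!·1!·1!·4!·2!·0!) = -1/48
  k=2: +1/(2!·0!·0!·3!·3!·1!) = 1/72
Σ = -1/144  ⇒  CG² = 4608/7·(-1/144)² = 2/63
CG = −√(2/63) = -0.178174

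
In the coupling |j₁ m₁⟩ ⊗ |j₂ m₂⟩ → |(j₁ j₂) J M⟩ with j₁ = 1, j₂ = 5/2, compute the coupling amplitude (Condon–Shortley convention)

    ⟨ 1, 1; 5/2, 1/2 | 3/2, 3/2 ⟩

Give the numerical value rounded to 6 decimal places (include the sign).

+√(1/15) = +0.258199

triangle: 2!*0!*3!/6! = 12/720
(j±m)!: 2!*0!*3!*2!*3!*0! = 144
prefactor² = (2J+1)*Δ*N² = 48/5
  k=0: +1/(0!*2!*0!*3!*0!*0!) = 1/12
Σ = 1/12  ⇒  CG² = 48/5*1/12² = 1/15
CG = +√(1/15) = +0.258199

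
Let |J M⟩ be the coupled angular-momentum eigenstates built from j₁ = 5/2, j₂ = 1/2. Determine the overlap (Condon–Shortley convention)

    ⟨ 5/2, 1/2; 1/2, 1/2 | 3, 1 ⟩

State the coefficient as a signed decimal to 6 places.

+0.816497

triangle: 0!·5!·1!/7! = 120/5040
(j±m)!: 3!·2!·1!·0!·4!·2! = 576
prefactor² = (2J+1)·Δ·N² = 96
  k=0: +1/(0!·0!·2!·1!·3!·0!) = 1/12
Σ = 1/12  ⇒  CG² = 96·1/12² = 2/3
CG = +√(2/3) = +0.816497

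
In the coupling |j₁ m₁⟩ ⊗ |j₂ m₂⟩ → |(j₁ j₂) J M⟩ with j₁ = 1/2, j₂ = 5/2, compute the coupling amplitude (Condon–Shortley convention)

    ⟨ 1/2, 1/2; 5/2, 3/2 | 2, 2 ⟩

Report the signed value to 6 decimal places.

+0.408248

√[5·1!0!4!/6! · 1!0!4!1!4!0!] = √(96)
  +(−1)^0/∏(0,1,0,4,0,0)! = 1/24  (running 1/24)
⟨..|..⟩ = √(96)·(1/24) = +0.408248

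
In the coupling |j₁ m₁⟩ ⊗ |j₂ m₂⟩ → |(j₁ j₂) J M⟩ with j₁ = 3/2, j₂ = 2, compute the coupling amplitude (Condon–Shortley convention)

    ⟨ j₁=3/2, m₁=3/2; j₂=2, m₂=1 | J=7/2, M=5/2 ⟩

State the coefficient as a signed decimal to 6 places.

+0.755929  (= +√(4/7))

√[8·0!3!4!/8! · 3!0!3!1!6!1!] = √(5184/7)
  +(−1)^0/∏(0,0,0,3,3,1)! = 1/36  (running 1/36)
⟨..|..⟩ = √(5184/7)·(1/36) = +0.755929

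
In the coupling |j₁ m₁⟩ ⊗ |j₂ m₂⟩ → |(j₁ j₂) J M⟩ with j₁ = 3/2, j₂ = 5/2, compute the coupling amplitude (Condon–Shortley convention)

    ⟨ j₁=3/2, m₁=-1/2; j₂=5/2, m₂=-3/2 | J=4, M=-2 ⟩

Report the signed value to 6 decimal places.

+√(15/28) ≈ +0.731925

j₁+j₂−J=0  J+j₁−j₂=3  J−j₁+j₂=5  j₁+j₂+J+1=9
(j₁±m₁, j₂±m₂, J±M) = (1,2,1,4,2,6)
P² = 8640/7
sum k=0..0:
  [0] +1/48 = 1/48
S = 1/48
C² = P²·S² = 15/28 ; C = +0.731925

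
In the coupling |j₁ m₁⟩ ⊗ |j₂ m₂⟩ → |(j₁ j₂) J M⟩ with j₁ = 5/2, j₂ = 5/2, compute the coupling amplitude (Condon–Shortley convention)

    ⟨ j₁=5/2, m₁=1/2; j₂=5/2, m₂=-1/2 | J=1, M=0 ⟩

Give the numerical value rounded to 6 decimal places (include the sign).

triangle: 4!·1!·1!/7! = 24/5040
(j±m)!: 3!·2!·2!·3!·1!·1! = 144
prefactor² = (2J+1)·Δ·N² = 72/35
  k=1: −1/(1!·3!·1!·1!·0!·0!) = -1/6
  k=2: +1/(2!·2!·0!·0!·1!·1!) = 1/4
Σ = 1/12  ⇒  CG² = 72/35·1/12² = 1/70
CG = +√(1/70) = +0.119523

+0.119523  (= +√(1/70))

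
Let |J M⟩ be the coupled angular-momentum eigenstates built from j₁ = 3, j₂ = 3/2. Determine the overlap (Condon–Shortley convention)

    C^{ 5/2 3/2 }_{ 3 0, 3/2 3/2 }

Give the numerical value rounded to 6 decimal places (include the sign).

+0.507093  (= +√(9/35))

j₁+j₂−J=2  J+j₁−j₂=4  J−j₁+j₂=1  j₁+j₂+J+1=8
(j₁±m₁, j₂±m₂, J±M) = (3,3,3,0,4,1)
P² = 1296/35
sum k=2..2:
  [2] +1/12 = 1/12
S = 1/12
C² = P²·S² = 9/35 ; C = +0.507093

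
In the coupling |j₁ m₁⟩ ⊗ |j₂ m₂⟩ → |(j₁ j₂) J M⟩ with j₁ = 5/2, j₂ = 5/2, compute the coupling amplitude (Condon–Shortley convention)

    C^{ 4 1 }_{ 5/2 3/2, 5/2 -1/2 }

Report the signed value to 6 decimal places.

+√(5/14) ≈ +0.597614

j₁+j₂−J=1  J+j₁−j₂=4  J−j₁+j₂=4  j₁+j₂+J+1=10
(j₁±m₁, j₂±m₂, J±M) = (4,1,2,3,5,3)
P² = 10368/35
sum k=0..1:
  [0] +1/24 = 1/24
  [1] −1/144 = -1/144
S = 5/144
C² = P²·S² = 5/14 ; C = +0.597614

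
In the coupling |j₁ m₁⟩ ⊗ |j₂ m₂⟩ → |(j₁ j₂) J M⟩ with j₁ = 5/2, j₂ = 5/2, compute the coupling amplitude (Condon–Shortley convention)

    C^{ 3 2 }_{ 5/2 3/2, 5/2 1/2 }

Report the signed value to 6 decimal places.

j₁+j₂−J=2  J+j₁−j₂=3  J−j₁+j₂=3  j₁+j₂+J+1=9
(j₁±m₁, j₂±m₂, J±M) = (4,1,3,2,5,1)
P² = 48
sum k=0..1:
  [0] +1/24 = 1/24
  [1] −1/12 = -1/12
S = -1/24
C² = P²·S² = 1/12 ; C = -0.288675

−√(1/12) ≈ -0.288675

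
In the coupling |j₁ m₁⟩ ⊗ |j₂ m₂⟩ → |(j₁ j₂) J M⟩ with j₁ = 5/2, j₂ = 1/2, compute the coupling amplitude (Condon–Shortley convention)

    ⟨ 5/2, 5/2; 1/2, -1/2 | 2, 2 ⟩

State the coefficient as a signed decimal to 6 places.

+0.912871  (= +√(5/6))

√[5·1!4!0!/6! · 5!0!0!1!4!0!] = √(480)
  +(−1)^0/∏(0,1,0,0,4,0)! = 1/24  (running 1/24)
⟨..|..⟩ = √(480)·(1/24) = +0.912871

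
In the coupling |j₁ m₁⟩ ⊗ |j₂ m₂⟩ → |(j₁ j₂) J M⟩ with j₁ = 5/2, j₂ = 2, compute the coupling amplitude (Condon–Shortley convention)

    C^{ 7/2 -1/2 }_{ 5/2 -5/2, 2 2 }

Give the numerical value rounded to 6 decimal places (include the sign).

-0.251976

triangle: 1!×4!×3!/9! = 144/362880
(j±m)!: 0!×5!×4!×0!×3!×4! = 414720
prefactor² = (2J+1)×Δ×N² = 9216/7
  k=1: −1/(1!×0!×4!×3!×0!×0!) = -1/144
Σ = -1/144  ⇒  CG² = 9216/7×(-1/144)² = 4/63
CG = −√(4/63) = -0.251976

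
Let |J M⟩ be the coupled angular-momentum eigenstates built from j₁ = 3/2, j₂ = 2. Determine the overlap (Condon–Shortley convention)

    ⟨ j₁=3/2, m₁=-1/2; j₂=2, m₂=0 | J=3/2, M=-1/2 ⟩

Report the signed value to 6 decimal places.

-0.447214  (= −√(1/5))

√[4·2!1!2!/6! · 1!2!2!2!1!2!] = √(16/45)
  +(−1)^1/∏(1,1,1,1,0,1)! = -1  (running -1)
  +(−1)^2/∏(2,0,0,0,1,2)! = 1/4  (running -3/4)
⟨..|..⟩ = √(16/45)·(-3/4) = -0.447214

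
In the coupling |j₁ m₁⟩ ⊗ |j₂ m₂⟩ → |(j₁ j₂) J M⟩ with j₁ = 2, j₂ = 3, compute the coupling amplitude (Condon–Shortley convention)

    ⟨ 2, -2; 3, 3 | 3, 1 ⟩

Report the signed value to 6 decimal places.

j₁+j₂−J=2  J+j₁−j₂=2  J−j₁+j₂=4  j₁+j₂+J+1=9
(j₁±m₁, j₂±m₂, J±M) = (0,4,6,0,4,2)
P² = 1536
sum k=2..2:
  [2] +1/96 = 1/96
S = 1/96
C² = P²·S² = 1/6 ; C = +0.408248

+√(1/6) ≈ +0.408248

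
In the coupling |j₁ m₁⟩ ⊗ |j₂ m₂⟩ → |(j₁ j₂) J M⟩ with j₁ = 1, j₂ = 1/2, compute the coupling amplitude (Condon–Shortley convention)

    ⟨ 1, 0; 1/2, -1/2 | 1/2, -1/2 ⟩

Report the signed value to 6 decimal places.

+0.577350  (= +√(1/3))

triangle: 1!*1!*0!/3! = 1/6
(j±m)!: 1!*1!*0!*1!*0!*1! = 1
prefactor² = (2J+1)*Δ*N² = 1/3
  k=0: +1/(0!*1!*1!*0!*0!*0!) = 1
Σ = 1  ⇒  CG² = 1/3*1² = 1/3
CG = +√(1/3) = +0.577350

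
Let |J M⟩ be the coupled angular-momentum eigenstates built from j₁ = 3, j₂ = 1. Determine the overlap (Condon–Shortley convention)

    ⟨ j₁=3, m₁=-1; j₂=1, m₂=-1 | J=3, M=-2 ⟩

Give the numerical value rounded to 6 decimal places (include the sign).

√[7·1!5!1!/8! · 2!4!0!2!1!5!] = √(240)
  +(−1)^0/∏(0,1,4,0,1,1)! = 1/24  (running 1/24)
⟨..|..⟩ = √(240)·(1/24) = +0.645497

+√(5/12) = +0.645497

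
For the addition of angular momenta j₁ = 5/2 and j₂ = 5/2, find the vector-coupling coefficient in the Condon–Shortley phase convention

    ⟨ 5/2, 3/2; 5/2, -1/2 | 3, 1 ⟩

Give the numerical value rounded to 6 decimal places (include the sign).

+√(1/30) ≈ +0.182574

√[7·2!3!3!/9! · 4!1!2!3!4!2!] = √(96/5)
  +(−1)^0/∏(0,2,1,2,2,1)! = 1/8  (running 1/8)
  +(−1)^1/∏(1,1,0,1,3,2)! = -1/12  (running 1/24)
⟨..|..⟩ = √(96/5)·(1/24) = +0.182574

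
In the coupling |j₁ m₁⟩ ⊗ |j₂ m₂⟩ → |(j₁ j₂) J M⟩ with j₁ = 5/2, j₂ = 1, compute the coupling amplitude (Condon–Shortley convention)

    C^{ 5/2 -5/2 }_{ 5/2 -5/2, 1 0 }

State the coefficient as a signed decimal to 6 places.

−√(5/7) ≈ -0.845154

√[6·1!4!1!/7! · 0!5!1!1!0!5!] = √(2880/7)
  +(−1)^1/∏(1,0,4,0,0,1)! = -1/24  (running -1/24)
⟨..|..⟩ = √(2880/7)·(-1/24) = -0.845154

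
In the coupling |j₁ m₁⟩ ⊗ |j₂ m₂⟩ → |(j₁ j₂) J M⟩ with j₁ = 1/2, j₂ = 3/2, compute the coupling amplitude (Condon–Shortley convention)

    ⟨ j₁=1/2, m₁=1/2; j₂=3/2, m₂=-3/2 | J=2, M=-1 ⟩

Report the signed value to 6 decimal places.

+√(1/4) ≈ +0.500000

j₁+j₂−J=0  J+j₁−j₂=1  J−j₁+j₂=3  j₁+j₂+J+1=5
(j₁±m₁, j₂±m₂, J±M) = (1,0,0,3,1,3)
P² = 9
sum k=0..0:
  [0] +1/6 = 1/6
S = 1/6
C² = P²·S² = 1/4 ; C = +0.500000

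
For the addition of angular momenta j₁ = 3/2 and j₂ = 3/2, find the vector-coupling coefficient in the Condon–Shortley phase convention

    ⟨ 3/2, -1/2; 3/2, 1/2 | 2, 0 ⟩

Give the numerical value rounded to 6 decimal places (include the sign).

√[5·1!2!2!/6! · 1!2!2!1!2!2!] = √(4/9)
  +(−1)^0/∏(0,1,2,2,0,0)! = 1/4  (running 1/4)
  +(−1)^1/∏(1,0,1,1,1,1)! = -1  (running -3/4)
⟨..|..⟩ = √(4/9)·(-3/4) = -0.500000

−√(1/4) ≈ -0.500000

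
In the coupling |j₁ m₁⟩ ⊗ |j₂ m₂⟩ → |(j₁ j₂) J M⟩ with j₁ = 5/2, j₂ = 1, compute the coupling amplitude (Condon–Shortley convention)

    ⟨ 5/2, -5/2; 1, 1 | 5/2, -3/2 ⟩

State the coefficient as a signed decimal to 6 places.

triangle: 1!*4!*1!/7! = 24/5040
(j±m)!: 0!*5!*2!*0!*1!*4! = 5760
prefactor² = (2J+1)*Δ*N² = 1152/7
  k=1: −1/(1!*0!*4!*1!*0!*0!) = -1/24
Σ = -1/24  ⇒  CG² = 1152/7*(-1/24)² = 2/7
CG = −√(2/7) = -0.534522

-0.534522  (= −√(2/7))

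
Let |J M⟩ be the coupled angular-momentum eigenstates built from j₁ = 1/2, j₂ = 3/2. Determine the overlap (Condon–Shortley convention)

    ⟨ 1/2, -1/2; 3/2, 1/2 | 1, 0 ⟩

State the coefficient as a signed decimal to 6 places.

−√(1/2) = -0.707107

triangle: 1!·0!·2!/4! = 2/24
(j±m)!: 0!·1!·2!·1!·1!·1! = 2
prefactor² = (2J+1)·Δ·N² = 1/2
  k=1: −1/(1!·0!·0!·1!·0!·1!) = -1
Σ = -1  ⇒  CG² = 1/2·(-1)² = 1/2
CG = −√(1/2) = -0.707107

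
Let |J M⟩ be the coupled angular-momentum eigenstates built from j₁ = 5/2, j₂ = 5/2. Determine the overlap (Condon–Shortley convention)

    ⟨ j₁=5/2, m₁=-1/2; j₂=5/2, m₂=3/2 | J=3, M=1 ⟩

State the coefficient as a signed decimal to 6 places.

j₁+j₂−J=2  J+j₁−j₂=3  J−j₁+j₂=3  j₁+j₂+J+1=9
(j₁±m₁, j₂±m₂, J±M) = (2,3,4,1,4,2)
P² = 96/5
sum k=1..2:
  [1] −1/12 = -1/12
  [2] +1/8 = 1/8
S = 1/24
C² = P²·S² = 1/30 ; C = +0.182574

+0.182574  (= +√(1/30))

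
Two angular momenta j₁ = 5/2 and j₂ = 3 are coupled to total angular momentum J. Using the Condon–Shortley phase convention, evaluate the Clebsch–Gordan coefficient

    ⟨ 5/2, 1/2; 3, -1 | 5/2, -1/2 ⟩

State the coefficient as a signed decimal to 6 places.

-0.478091  (= −√(8/35))

j₁+j₂−J=3  J+j₁−j₂=2  J−j₁+j₂=3  j₁+j₂+J+1=9
(j₁±m₁, j₂±m₂, J±M) = (3,2,2,4,2,3)
P² = 288/35
sum k=0..2:
  [0] +1/24 = 1/24
  [1] −1/4 = -1/4
  [2] +1/24 = 1/24
S = -1/6
C² = P²·S² = 8/35 ; C = -0.478091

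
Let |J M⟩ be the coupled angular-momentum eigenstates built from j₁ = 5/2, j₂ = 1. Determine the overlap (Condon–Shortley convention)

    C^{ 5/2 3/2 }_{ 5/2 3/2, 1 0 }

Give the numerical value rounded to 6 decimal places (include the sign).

√[6·1!4!1!/7! · 4!1!1!1!4!1!] = √(576/35)
  +(−1)^0/∏(0,1,1,1,3,0)! = 1/6  (running 1/6)
  +(−1)^1/∏(1,0,0,0,4,1)! = -1/24  (running 1/8)
⟨..|..⟩ = √(576/35)·(1/8) = +0.507093

+0.507093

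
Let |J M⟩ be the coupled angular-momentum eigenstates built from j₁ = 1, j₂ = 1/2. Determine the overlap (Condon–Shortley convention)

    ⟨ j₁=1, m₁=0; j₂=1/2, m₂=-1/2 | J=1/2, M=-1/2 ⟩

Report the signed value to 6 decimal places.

triangle: 1!×1!×0!/3! = 1/6
(j±m)!: 1!×1!×0!×1!×0!×1! = 1
prefactor² = (2J+1)×Δ×N² = 1/3
  k=0: +1/(0!×1!×1!×0!×0!×0!) = 1
Σ = 1  ⇒  CG² = 1/3×1² = 1/3
CG = +√(1/3) = +0.577350

+√(1/3) = +0.577350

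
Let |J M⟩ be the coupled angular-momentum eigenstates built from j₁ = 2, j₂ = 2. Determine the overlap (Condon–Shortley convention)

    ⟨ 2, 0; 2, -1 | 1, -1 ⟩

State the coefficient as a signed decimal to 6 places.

-0.547723  (= −√(3/10))

triangle: 3!×1!×1!/6! = 6/720
(j±m)!: 2!×2!×1!×3!×0!×2! = 48
prefactor² = (2J+1)×Δ×N² = 6/5
  k=1: −1/(1!×2!×1!×0!×0!×1!) = -1/2
Σ = -1/2  ⇒  CG² = 6/5×(-1/2)² = 3/10
CG = −√(3/10) = -0.547723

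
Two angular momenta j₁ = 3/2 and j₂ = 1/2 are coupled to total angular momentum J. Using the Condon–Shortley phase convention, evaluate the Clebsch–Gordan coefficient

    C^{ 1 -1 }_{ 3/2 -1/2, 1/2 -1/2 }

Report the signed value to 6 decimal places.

√[3·1!2!0!/4! · 1!2!0!1!0!2!] = √(1)
  +(−1)^0/∏(0,1,2,0,0,0)! = 1/2  (running 1/2)
⟨..|..⟩ = √(1)·(1/2) = +0.500000

+√(1/4) = +0.500000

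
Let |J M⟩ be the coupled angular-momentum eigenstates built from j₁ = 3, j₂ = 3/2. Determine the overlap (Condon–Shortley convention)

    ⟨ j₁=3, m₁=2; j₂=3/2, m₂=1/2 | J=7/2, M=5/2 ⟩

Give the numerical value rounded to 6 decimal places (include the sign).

√[8·1!5!2!/9! · 5!1!2!1!6!1!] = √(6400/7)
  +(−1)^0/∏(0,1,1,2,4,0)! = 1/48  (running 1/48)
  +(−1)^1/∏(1,0,0,1,5,1)! = -1/120  (running 1/80)
⟨..|..⟩ = √(6400/7)·(1/80) = +0.377964

+√(1/7) ≈ +0.377964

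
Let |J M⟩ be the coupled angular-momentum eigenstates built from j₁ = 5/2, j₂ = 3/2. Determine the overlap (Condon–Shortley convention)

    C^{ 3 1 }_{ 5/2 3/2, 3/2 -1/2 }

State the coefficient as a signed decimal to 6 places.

j₁+j₂−J=1  J+j₁−j₂=4  J−j₁+j₂=2  j₁+j₂+J+1=8
(j₁±m₁, j₂±m₂, J±M) = (4,1,1,2,4,2)
P² = 96/5
sum k=0..1:
  [0] +1/6 = 1/6
  [1] −1/48 = -1/48
S = 7/48
C² = P²·S² = 49/120 ; C = +0.639010

+√(49/120) ≈ +0.639010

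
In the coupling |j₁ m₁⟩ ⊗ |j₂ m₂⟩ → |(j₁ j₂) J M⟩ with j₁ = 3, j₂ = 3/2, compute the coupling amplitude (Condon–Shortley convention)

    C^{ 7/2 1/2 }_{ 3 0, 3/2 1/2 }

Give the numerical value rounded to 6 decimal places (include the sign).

-0.308607  (= −√(2/21))

j₁+j₂−J=1  J+j₁−j₂=5  J−j₁+j₂=2  j₁+j₂+J+1=9
(j₁±m₁, j₂±m₂, J±M) = (3,3,2,1,4,3)
P² = 384/7
sum k=0..1:
  [0] +1/24 = 1/24
  [1] −1/12 = -1/12
S = -1/24
C² = P²·S² = 2/21 ; C = -0.308607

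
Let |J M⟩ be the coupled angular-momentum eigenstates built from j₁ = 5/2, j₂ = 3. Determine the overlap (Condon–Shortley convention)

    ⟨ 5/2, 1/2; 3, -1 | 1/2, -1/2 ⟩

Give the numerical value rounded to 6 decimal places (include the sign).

triangle: 5!·0!·1!/7! = 120/5040
(j±m)!: 3!·2!·2!·4!·0!·1! = 576
prefactor² = (2J+1)·Δ·N² = 192/7
  k=2: +1/(2!·3!·0!·0!·0!·1!) = 1/12
Σ = 1/12  ⇒  CG² = 192/7·1/12² = 4/21
CG = +√(4/21) = +0.436436

+0.436436  (= +√(4/21))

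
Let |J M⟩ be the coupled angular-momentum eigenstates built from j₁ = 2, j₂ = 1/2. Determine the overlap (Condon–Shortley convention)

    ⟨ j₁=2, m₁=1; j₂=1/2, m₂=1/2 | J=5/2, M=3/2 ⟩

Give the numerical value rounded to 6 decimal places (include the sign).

+√(4/5) ≈ +0.894427

j₁+j₂−J=0  J+j₁−j₂=4  J−j₁+j₂=1  j₁+j₂+J+1=6
(j₁±m₁, j₂±m₂, J±M) = (3,1,1,0,4,1)
P² = 144/5
sum k=0..0:
  [0] +1/6 = 1/6
S = 1/6
C² = P²·S² = 4/5 ; C = +0.894427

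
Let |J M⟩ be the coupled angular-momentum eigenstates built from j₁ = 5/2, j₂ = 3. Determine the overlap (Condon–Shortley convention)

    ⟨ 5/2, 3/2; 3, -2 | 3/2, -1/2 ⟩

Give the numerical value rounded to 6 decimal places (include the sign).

-0.218218  (= −√(1/21))

triangle: 4!*1!*2!/8! = 48/40320
(j±m)!: 4!*1!*1!*5!*1!*2! = 5760
prefactor² = (2J+1)*Δ*N² = 192/7
  k=0: +1/(0!*4!*1!*1!*0!*1!) = 1/24
  k=1: −1/(1!*3!*0!*0!*1!*2!) = -1/12
Σ = -1/24  ⇒  CG² = 192/7*(-1/24)² = 1/21
CG = −√(1/21) = -0.218218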